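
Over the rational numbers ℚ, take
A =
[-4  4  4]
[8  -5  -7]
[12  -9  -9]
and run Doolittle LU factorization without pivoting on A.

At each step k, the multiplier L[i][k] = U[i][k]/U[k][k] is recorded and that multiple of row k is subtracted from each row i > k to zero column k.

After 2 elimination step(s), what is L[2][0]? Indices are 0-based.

Step 1: pivot at (0,0) is -4.
  row1 ← row1 − (-2)·row0  ⇒  L[1][0]=-2, U row1=(0, 3, 1)
  row2 ← row2 − (-3)·row0  ⇒  L[2][0]=-3, U row2=(0, 3, 3)
Step 2: pivot at (1,1) is 3.
  row2 ← row2 − (1)·row1  ⇒  L[2][1]=1, U row2=(0, 0, 2)

L[2][0] = -3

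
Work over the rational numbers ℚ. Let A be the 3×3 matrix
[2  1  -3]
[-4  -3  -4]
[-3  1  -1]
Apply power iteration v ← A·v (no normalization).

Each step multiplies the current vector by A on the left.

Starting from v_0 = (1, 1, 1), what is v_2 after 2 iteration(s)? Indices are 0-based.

v_2 = (-2, 45, -8)

v_0 = (1, 1, 1).
v_1 = A·v_0 = (0, -11, -3).
v_2 = A·v_1 = (-2, 45, -8).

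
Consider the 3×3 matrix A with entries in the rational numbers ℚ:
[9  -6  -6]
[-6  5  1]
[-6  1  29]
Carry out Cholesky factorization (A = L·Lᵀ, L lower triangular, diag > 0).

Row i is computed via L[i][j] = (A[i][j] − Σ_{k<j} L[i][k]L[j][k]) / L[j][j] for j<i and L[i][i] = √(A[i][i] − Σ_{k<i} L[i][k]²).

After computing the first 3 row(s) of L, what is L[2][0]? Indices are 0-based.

L[2][0] = -2

Step 1: L[0][0] = √(9) = 3.
  L[1][0] = (-6) / L[0][0] = -2.
Step 2: L[1][1] = √(1) = 1.
  L[2][0] = (-6) / L[0][0] = -2.
  L[2][1] = (-3) / L[1][1] = -3.
Step 3: L[2][2] = √(16) = 4.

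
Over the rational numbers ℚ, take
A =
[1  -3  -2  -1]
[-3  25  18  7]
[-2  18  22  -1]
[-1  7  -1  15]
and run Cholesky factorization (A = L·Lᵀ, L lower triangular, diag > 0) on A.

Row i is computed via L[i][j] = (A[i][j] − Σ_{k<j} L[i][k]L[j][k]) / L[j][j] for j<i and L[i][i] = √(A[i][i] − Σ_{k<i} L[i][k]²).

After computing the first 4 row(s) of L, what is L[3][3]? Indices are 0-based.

Step 1: L[0][0] = √(1) = 1.
  L[1][0] = (-3) / L[0][0] = -3.
Step 2: L[1][1] = √(16) = 4.
  L[2][0] = (-2) / L[0][0] = -2.
  L[2][1] = (12) / L[1][1] = 3.
Step 3: L[2][2] = √(9) = 3.
  L[3][0] = (-1) / L[0][0] = -1.
  L[3][1] = (4) / L[1][1] = 1.
  L[3][2] = (-6) / L[2][2] = -2.
Step 4: L[3][3] = √(9) = 3.

L[3][3] = 3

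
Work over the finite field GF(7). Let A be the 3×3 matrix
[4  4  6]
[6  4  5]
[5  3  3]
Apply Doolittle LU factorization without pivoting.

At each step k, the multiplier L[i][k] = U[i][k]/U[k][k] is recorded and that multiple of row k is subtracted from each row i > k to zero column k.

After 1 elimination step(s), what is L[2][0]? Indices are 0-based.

L[2][0] = 3

k=0: U[0][0]=4
  eliminate (1,0): mult=5, new row 1: (0, 5, 3); set L[1][0]=5
  eliminate (2,0): mult=3, new row 2: (0, 5, 6); set L[2][0]=3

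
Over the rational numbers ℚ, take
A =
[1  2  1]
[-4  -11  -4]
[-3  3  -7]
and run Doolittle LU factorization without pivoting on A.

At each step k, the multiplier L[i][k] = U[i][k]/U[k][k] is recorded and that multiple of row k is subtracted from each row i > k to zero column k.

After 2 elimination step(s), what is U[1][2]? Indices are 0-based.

U[1][2] = 0

[col 0] pivot 1
  R1 -= -4*R0 → (0, -3, 0)  (L[1][0] := -4)
  R2 -= -3*R0 → (0, 9, -4)  (L[2][0] := -3)
[col 1] pivot -3
  R2 -= -3*R1 → (0, 0, -4)  (L[2][1] := -3)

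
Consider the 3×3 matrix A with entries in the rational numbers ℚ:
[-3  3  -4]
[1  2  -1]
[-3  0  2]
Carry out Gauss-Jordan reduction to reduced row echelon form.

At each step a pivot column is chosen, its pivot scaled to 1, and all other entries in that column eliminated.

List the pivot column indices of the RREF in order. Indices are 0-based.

pivot columns: 0, 1, 2

step 1: normalize row 0 (÷-3) = (1, -1, 4/3)
  row 1: subtract 1×row0 = (0, 3, -7/3)
  row 2: subtract -3×row0 = (0, -3, 6)
step 2: normalize row 1 (÷3) = (0, 1, -7/9)
  row 0: subtract -1×row1 = (1, 0, 5/9)
  row 2: subtract -3×row1 = (0, 0, 11/3)
step 3: normalize row 2 (÷11/3) = (0, 0, 1)
  row 0: subtract 5/9×row2 = (1, 0, 0)
  row 1: subtract -7/9×row2 = (0, 1, 0)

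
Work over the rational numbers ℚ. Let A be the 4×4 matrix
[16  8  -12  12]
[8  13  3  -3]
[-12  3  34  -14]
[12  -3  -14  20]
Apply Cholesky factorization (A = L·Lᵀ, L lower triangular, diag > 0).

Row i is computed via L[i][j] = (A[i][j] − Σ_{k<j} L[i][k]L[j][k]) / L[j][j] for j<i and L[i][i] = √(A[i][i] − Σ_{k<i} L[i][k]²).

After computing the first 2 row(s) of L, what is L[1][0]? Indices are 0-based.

L[1][0] = 2

Step 1: L[0][0] = √(16) = 4.
  L[1][0] = (8) / L[0][0] = 2.
Step 2: L[1][1] = √(9) = 3.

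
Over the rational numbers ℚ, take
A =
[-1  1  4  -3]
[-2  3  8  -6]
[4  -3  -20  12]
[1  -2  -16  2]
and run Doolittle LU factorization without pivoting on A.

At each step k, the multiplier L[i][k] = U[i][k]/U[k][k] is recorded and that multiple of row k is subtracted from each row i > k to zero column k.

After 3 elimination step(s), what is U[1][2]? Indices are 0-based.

U[1][2] = 0

k=0: U[0][0]=-1
  eliminate (1,0): mult=2, new row 1: (0, 1, 0, 0); set L[1][0]=2
  eliminate (2,0): mult=-4, new row 2: (0, 1, -4, 0); set L[2][0]=-4
  eliminate (3,0): mult=-1, new row 3: (0, -1, -12, -1); set L[3][0]=-1
k=1: U[1][1]=1
  eliminate (2,1): mult=1, new row 2: (0, 0, -4, 0); set L[2][1]=1
  eliminate (3,1): mult=-1, new row 3: (0, 0, -12, -1); set L[3][1]=-1
k=2: U[2][2]=-4
  eliminate (3,2): mult=3, new row 3: (0, 0, 0, -1); set L[3][2]=3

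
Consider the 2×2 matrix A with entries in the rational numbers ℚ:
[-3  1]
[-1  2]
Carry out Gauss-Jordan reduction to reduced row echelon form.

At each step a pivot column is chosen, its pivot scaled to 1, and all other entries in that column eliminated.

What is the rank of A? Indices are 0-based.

rank = 2

step 1: normalize row 0 (÷-3) = (1, -1/3)
  row 1: subtract -1×row0 = (0, 5/3)
step 2: normalize row 1 (÷5/3) = (0, 1)
  row 0: subtract -1/3×row1 = (1, 0)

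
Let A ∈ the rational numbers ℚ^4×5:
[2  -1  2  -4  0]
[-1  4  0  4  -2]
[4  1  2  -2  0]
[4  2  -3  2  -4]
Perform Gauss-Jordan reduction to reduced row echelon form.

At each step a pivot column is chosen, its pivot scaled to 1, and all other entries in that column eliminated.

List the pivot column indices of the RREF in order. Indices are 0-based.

pivot columns: 0, 1, 2, 3

pivot(0,0)=2: scale R0 → (1, -1/2, 1, -2, 0)
  clear (1,0): R1 −= (-1)R0 → (0, 7/2, 1, 2, -2)
  clear (2,0): R2 −= (4)R0 → (0, 3, -2, 6, 0)
  clear (3,0): R3 −= (4)R0 → (0, 4, -7, 10, -4)
pivot(1,1)=7/2: scale R1 → (0, 1, 2/7, 4/7, -4/7)
  clear (0,1): R0 −= (-1/2)R1 → (1, 0, 8/7, -12/7, -2/7)
  clear (2,1): R2 −= (3)R1 → (0, 0, -20/7, 30/7, 12/7)
  clear (3,1): R3 −= (4)R1 → (0, 0, -57/7, 54/7, -12/7)
pivot(2,2)=-20/7: scale R2 → (0, 0, 1, -3/2, -3/5)
  clear (0,2): R0 −= (8/7)R2 → (1, 0, 0, 0, 2/5)
  clear (1,2): R1 −= (2/7)R2 → (0, 1, 0, 1, -2/5)
  clear (3,2): R3 −= (-57/7)R2 → (0, 0, 0, -9/2, -33/5)
pivot(3,3)=-9/2: scale R3 → (0, 0, 0, 1, 22/15)
  clear (1,3): R1 −= (1)R3 → (0, 1, 0, 0, -28/15)
  clear (2,3): R2 −= (-3/2)R3 → (0, 0, 1, 0, 8/5)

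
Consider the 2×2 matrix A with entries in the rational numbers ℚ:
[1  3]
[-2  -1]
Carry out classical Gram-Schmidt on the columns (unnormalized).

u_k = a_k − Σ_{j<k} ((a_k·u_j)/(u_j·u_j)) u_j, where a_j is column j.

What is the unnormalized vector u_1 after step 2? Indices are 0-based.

Step 1: u_0 = a_0 = (1, -2).
Step 2: u_1 = a_1 − (1)·u_0 = (2, 1).

u_1 = (2, 1)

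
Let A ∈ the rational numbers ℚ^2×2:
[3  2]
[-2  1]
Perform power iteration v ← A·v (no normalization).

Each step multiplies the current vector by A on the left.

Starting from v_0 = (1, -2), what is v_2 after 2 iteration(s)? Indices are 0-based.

v_2 = (-11, -2)

v_0 = (1, -2).
v_1 = A·v_0 = (-1, -4).
v_2 = A·v_1 = (-11, -2).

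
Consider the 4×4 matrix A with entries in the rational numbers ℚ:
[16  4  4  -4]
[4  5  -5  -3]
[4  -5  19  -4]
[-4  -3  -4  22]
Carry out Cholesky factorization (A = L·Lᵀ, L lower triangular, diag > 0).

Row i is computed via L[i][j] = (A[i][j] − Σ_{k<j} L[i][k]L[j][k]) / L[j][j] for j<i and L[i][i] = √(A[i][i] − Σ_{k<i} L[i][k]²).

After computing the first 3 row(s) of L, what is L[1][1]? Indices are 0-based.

L[1][1] = 2

Step 1: L[0][0] = √(16) = 4.
  L[1][0] = (4) / L[0][0] = 1.
Step 2: L[1][1] = √(4) = 2.
  L[2][0] = (4) / L[0][0] = 1.
  L[2][1] = (-6) / L[1][1] = -3.
Step 3: L[2][2] = √(9) = 3.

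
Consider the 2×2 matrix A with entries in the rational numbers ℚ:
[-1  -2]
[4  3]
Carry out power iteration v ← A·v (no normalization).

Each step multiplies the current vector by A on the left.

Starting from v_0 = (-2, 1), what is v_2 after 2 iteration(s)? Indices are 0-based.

v_2 = (10, -15)

v_0 = (-2, 1).
v_1 = A·v_0 = (0, -5).
v_2 = A·v_1 = (10, -15).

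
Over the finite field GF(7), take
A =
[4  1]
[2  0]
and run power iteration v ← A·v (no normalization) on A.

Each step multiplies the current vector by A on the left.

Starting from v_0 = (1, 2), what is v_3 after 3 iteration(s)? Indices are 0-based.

v_0 = (1, 2).
v_1 = A·v_0 = (6, 2).
v_2 = A·v_1 = (5, 5).
v_3 = A·v_2 = (4, 3).

v_3 = (4, 3)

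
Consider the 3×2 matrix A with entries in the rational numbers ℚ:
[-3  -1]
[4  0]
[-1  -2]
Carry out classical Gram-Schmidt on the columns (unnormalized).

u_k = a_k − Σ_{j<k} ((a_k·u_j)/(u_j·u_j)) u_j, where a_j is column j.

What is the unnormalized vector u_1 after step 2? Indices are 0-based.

Step 1: u_0 = a_0 = (-3, 4, -1).
Step 2: u_1 = a_1 − (5/26)·u_0 = (-11/26, -10/13, -47/26).

u_1 = (-11/26, -10/13, -47/26)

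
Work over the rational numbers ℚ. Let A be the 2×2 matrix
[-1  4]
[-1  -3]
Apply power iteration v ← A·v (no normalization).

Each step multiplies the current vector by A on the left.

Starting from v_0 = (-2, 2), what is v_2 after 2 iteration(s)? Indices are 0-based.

v_0 = (-2, 2).
v_1 = A·v_0 = (10, -4).
v_2 = A·v_1 = (-26, 2).

v_2 = (-26, 2)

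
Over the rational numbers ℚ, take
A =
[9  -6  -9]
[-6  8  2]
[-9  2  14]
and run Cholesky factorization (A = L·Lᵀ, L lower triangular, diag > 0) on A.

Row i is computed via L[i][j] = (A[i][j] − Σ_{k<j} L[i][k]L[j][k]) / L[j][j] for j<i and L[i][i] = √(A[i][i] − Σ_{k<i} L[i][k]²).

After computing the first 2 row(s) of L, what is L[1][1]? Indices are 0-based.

Step 1: L[0][0] = √(9) = 3.
  L[1][0] = (-6) / L[0][0] = -2.
Step 2: L[1][1] = √(4) = 2.

L[1][1] = 2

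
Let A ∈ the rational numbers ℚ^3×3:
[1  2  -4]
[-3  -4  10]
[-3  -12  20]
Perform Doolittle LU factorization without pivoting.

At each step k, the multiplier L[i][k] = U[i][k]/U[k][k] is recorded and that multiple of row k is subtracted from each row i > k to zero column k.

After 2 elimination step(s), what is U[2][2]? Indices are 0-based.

k=0: U[0][0]=1
  eliminate (1,0): mult=-3, new row 1: (0, 2, -2); set L[1][0]=-3
  eliminate (2,0): mult=-3, new row 2: (0, -6, 8); set L[2][0]=-3
k=1: U[1][1]=2
  eliminate (2,1): mult=-3, new row 2: (0, 0, 2); set L[2][1]=-3

U[2][2] = 2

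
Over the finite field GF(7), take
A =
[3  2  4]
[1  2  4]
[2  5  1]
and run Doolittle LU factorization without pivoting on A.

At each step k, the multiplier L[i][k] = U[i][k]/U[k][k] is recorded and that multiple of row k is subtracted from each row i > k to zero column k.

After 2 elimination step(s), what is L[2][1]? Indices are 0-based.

k=0: U[0][0]=3
  eliminate (1,0): mult=5, new row 1: (0, 6, 5); set L[1][0]=5
  eliminate (2,0): mult=3, new row 2: (0, 6, 3); set L[2][0]=3
k=1: U[1][1]=6
  eliminate (2,1): mult=1, new row 2: (0, 0, 5); set L[2][1]=1

L[2][1] = 1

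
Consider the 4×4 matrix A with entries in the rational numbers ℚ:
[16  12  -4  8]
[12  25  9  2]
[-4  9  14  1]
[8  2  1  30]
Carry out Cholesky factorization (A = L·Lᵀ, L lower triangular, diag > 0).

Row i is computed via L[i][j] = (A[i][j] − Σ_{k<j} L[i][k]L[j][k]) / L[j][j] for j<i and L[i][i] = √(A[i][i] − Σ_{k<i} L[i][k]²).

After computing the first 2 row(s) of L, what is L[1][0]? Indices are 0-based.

Step 1: L[0][0] = √(16) = 4.
  L[1][0] = (12) / L[0][0] = 3.
Step 2: L[1][1] = √(16) = 4.

L[1][0] = 3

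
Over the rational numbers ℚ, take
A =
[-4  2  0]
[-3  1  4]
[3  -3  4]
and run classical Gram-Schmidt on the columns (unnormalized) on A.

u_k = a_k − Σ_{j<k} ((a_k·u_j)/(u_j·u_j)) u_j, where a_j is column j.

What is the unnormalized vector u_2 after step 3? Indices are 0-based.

u_2 = (-24/19, 24/19, -8/19)

Step 1: u_0 = a_0 = (-4, -3, 3).
Step 2: u_1 = a_1 − (-10/17)·u_0 = (-6/17, -13/17, -21/17).
Step 3: u_2 = a_2 − (0)·u_0 − (-68/19)·u_1 = (-24/19, 24/19, -8/19).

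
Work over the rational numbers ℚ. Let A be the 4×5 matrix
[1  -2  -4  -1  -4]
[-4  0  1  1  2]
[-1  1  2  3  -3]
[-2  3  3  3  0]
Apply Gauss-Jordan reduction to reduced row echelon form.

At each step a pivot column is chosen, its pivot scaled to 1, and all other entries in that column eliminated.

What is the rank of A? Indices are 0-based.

rank = 4

pivot(0,0)=1: scale R0 → (1, -2, -4, -1, -4)
  clear (1,0): R1 −= (-4)R0 → (0, -8, -15, -3, -14)
  clear (2,0): R2 −= (-1)R0 → (0, -1, -2, 2, -7)
  clear (3,0): R3 −= (-2)R0 → (0, -1, -5, 1, -8)
pivot(1,1)=-8: scale R1 → (0, 1, 15/8, 3/8, 7/4)
  clear (0,1): R0 −= (-2)R1 → (1, 0, -1/4, -1/4, -1/2)
  clear (2,1): R2 −= (-1)R1 → (0, 0, -1/8, 19/8, -21/4)
  clear (3,1): R3 −= (-1)R1 → (0, 0, -25/8, 11/8, -25/4)
pivot(2,2)=-1/8: scale R2 → (0, 0, 1, -19, 42)
  clear (0,2): R0 −= (-1/4)R2 → (1, 0, 0, -5, 10)
  clear (1,2): R1 −= (15/8)R2 → (0, 1, 0, 36, -77)
  clear (3,2): R3 −= (-25/8)R2 → (0, 0, 0, -58, 125)
pivot(3,3)=-58: scale R3 → (0, 0, 0, 1, -125/58)
  clear (0,3): R0 −= (-5)R3 → (1, 0, 0, 0, -45/58)
  clear (1,3): R1 −= (36)R3 → (0, 1, 0, 0, 17/29)
  clear (2,3): R2 −= (-19)R3 → (0, 0, 1, 0, 61/58)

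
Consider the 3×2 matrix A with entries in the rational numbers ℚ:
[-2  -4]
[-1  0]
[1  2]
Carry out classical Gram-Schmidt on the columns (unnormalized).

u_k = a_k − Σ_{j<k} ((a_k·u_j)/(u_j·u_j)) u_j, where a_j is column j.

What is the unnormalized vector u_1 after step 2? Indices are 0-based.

Step 1: u_0 = a_0 = (-2, -1, 1).
Step 2: u_1 = a_1 − (5/3)·u_0 = (-2/3, 5/3, 1/3).

u_1 = (-2/3, 5/3, 1/3)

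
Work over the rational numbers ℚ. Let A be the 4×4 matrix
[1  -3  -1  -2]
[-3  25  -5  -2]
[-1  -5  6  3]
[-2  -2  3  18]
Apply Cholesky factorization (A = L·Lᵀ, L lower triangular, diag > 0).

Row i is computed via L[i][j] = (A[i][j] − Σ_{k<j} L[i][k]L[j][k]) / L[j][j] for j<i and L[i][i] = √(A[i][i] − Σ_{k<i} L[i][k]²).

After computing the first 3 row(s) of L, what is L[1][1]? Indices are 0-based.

L[1][1] = 4

Step 1: L[0][0] = √(1) = 1.
  L[1][0] = (-3) / L[0][0] = -3.
Step 2: L[1][1] = √(16) = 4.
  L[2][0] = (-1) / L[0][0] = -1.
  L[2][1] = (-8) / L[1][1] = -2.
Step 3: L[2][2] = √(1) = 1.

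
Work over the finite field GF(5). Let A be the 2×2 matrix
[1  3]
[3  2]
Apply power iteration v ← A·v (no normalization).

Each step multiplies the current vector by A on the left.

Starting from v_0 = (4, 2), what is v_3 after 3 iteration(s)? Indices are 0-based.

v_3 = (4, 3)

v_0 = (4, 2).
v_1 = A·v_0 = (0, 1).
v_2 = A·v_1 = (3, 2).
v_3 = A·v_2 = (4, 3).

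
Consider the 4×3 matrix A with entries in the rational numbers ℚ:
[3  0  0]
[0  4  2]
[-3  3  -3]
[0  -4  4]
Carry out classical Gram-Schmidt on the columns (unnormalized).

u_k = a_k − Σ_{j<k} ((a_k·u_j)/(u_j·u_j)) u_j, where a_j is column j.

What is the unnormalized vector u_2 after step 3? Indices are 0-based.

Step 1: u_0 = a_0 = (3, 0, -3, 0).
Step 2: u_1 = a_1 − (-1/2)·u_0 = (3/2, 4, 3/2, -4).
Step 3: u_2 = a_2 − (1/2)·u_0 − (-25/73)·u_1 = (-72/73, 246/73, -72/73, 192/73).

u_2 = (-72/73, 246/73, -72/73, 192/73)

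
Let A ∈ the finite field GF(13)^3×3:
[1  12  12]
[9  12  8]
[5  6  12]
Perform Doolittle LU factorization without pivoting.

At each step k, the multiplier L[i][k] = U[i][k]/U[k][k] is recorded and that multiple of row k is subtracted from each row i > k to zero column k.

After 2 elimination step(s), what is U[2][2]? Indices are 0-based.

U[2][2] = 5

k=0: U[0][0]=1
  eliminate (1,0): mult=9, new row 1: (0, 8, 4); set L[1][0]=9
  eliminate (2,0): mult=5, new row 2: (0, 11, 4); set L[2][0]=5
k=1: U[1][1]=8
  eliminate (2,1): mult=3, new row 2: (0, 0, 5); set L[2][1]=3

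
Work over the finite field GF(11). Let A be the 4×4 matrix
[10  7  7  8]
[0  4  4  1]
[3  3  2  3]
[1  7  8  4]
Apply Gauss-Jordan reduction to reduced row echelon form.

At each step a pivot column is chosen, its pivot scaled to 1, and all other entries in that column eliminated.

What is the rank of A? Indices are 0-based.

pivot(0,0)=10: scale R0 → (1, 4, 4, 3)
  clear (2,0): R2 −= (3)R0 → (0, 2, 1, 5)
  clear (3,0): R3 −= (1)R0 → (0, 3, 4, 1)
pivot(1,1)=4: scale R1 → (0, 1, 1, 3)
  clear (0,1): R0 −= (4)R1 → (1, 0, 0, 2)
  clear (2,1): R2 −= (2)R1 → (0, 0, 10, 10)
  clear (3,1): R3 −= (3)R1 → (0, 0, 1, 3)
pivot(2,2)=10: scale R2 → (0, 0, 1, 1)
  clear (1,2): R1 −= (1)R2 → (0, 1, 0, 2)
  clear (3,2): R3 −= (1)R2 → (0, 0, 0, 2)
pivot(3,3)=2: scale R3 → (0, 0, 0, 1)
  clear (0,3): R0 −= (2)R3 → (1, 0, 0, 0)
  clear (1,3): R1 −= (2)R3 → (0, 1, 0, 0)
  clear (2,3): R2 −= (1)R3 → (0, 0, 1, 0)

rank = 4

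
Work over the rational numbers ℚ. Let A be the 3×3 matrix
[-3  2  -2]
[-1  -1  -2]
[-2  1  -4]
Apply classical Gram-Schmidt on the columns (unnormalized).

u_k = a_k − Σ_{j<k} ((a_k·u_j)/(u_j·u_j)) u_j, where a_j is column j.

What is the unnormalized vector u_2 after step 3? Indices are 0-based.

Step 1: u_0 = a_0 = (-3, -1, -2).
Step 2: u_1 = a_1 − (-1/2)·u_0 = (1/2, -3/2, 0).
Step 3: u_2 = a_2 − (8/7)·u_0 − (4/5)·u_1 = (36/35, 12/35, -12/7).

u_2 = (36/35, 12/35, -12/7)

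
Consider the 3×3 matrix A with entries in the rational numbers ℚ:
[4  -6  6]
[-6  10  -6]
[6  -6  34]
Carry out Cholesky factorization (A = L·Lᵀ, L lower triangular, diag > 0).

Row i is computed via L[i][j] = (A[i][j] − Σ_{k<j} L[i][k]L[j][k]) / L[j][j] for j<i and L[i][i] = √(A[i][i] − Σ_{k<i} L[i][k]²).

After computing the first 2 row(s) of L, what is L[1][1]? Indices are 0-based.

Step 1: L[0][0] = √(4) = 2.
  L[1][0] = (-6) / L[0][0] = -3.
Step 2: L[1][1] = √(1) = 1.

L[1][1] = 1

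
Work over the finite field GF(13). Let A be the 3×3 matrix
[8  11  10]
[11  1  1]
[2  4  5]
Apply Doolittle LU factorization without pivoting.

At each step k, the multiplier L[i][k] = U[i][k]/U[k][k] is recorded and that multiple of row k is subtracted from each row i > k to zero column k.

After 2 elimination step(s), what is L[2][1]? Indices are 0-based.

L[2][1] = 9

[col 0] pivot 8
  R1 -= 3*R0 → (0, 7, 10)  (L[1][0] := 3)
  R2 -= 10*R0 → (0, 11, 9)  (L[2][0] := 10)
[col 1] pivot 7
  R2 -= 9*R1 → (0, 0, 10)  (L[2][1] := 9)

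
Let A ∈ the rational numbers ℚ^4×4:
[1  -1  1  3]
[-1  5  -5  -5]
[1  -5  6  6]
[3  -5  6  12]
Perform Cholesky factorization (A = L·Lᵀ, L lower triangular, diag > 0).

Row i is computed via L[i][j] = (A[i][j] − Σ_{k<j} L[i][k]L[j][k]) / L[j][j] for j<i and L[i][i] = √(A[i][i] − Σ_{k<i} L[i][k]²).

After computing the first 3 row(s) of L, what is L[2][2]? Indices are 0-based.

Step 1: L[0][0] = √(1) = 1.
  L[1][0] = (-1) / L[0][0] = -1.
Step 2: L[1][1] = √(4) = 2.
  L[2][0] = (1) / L[0][0] = 1.
  L[2][1] = (-4) / L[1][1] = -2.
Step 3: L[2][2] = √(1) = 1.

L[2][2] = 1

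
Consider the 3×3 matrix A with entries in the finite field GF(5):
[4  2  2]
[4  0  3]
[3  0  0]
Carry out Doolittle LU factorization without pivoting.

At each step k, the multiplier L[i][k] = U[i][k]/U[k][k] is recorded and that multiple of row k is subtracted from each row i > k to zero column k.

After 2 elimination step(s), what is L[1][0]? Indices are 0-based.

L[1][0] = 1

k=0: U[0][0]=4
  eliminate (1,0): mult=1, new row 1: (0, 3, 1); set L[1][0]=1
  eliminate (2,0): mult=2, new row 2: (0, 1, 1); set L[2][0]=2
k=1: U[1][1]=3
  eliminate (2,1): mult=2, new row 2: (0, 0, 4); set L[2][1]=2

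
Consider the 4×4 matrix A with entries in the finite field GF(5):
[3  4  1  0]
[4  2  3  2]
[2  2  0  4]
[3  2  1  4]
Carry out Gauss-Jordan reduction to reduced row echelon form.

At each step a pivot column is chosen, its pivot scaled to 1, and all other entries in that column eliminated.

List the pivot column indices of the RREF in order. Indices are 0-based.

pivot columns: 0, 1, 2, 3

[1] R0 /= 3  ⇒  (1, 3, 2, 0)
     R1 -= 4·R0  ⇒  (0, 0, 0, 2)
     R2 -= 2·R0  ⇒  (0, 1, 1, 4)
     R3 -= 3·R0  ⇒  (0, 3, 0, 4)
[2] R1 <-> R2
[2] R1 /= 1  ⇒  (0, 1, 1, 4)
     R0 -= 3·R1  ⇒  (1, 0, 4, 3)
     R3 -= 3·R1  ⇒  (0, 0, 2, 2)
[3] R2 <-> R3
[3] R2 /= 2  ⇒  (0, 0, 1, 1)
     R0 -= 4·R2  ⇒  (1, 0, 0, 4)
     R1 -= 1·R2  ⇒  (0, 1, 0, 3)
[4] R3 /= 2  ⇒  (0, 0, 0, 1)
     R0 -= 4·R3  ⇒  (1, 0, 0, 0)
     R1 -= 3·R3  ⇒  (0, 1, 0, 0)
     R2 -= 1·R3  ⇒  (0, 0, 1, 0)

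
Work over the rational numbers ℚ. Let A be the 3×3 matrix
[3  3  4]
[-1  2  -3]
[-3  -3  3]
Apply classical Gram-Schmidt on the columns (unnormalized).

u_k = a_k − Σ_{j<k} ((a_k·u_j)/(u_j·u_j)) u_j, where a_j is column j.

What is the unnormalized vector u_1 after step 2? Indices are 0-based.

u_1 = (9/19, 54/19, -9/19)

Step 1: u_0 = a_0 = (3, -1, -3).
Step 2: u_1 = a_1 − (16/19)·u_0 = (9/19, 54/19, -9/19).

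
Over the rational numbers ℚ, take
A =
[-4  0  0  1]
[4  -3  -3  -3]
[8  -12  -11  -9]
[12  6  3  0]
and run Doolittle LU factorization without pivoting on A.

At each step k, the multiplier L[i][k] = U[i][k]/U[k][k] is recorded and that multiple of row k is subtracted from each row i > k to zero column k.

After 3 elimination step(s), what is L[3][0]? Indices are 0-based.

k=0: U[0][0]=-4
  eliminate (1,0): mult=-1, new row 1: (0, -3, -3, -2); set L[1][0]=-1
  eliminate (2,0): mult=-2, new row 2: (0, -12, -11, -7); set L[2][0]=-2
  eliminate (3,0): mult=-3, new row 3: (0, 6, 3, 3); set L[3][0]=-3
k=1: U[1][1]=-3
  eliminate (2,1): mult=4, new row 2: (0, 0, 1, 1); set L[2][1]=4
  eliminate (3,1): mult=-2, new row 3: (0, 0, -3, -1); set L[3][1]=-2
k=2: U[2][2]=1
  eliminate (3,2): mult=-3, new row 3: (0, 0, 0, 2); set L[3][2]=-3

L[3][0] = -3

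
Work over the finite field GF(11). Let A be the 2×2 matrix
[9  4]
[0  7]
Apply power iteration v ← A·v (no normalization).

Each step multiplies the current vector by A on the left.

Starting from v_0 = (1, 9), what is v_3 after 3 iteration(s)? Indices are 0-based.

v_3 = (10, 7)

v_0 = (1, 9).
v_1 = A·v_0 = (1, 8).
v_2 = A·v_1 = (8, 1).
v_3 = A·v_2 = (10, 7).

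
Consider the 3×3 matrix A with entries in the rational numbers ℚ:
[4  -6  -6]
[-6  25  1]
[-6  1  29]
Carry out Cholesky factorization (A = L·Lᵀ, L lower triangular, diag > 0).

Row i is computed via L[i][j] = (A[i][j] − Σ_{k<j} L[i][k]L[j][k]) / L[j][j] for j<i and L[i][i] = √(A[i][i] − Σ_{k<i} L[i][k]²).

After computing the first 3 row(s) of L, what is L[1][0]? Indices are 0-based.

L[1][0] = -3

Step 1: L[0][0] = √(4) = 2.
  L[1][0] = (-6) / L[0][0] = -3.
Step 2: L[1][1] = √(16) = 4.
  L[2][0] = (-6) / L[0][0] = -3.
  L[2][1] = (-8) / L[1][1] = -2.
Step 3: L[2][2] = √(16) = 4.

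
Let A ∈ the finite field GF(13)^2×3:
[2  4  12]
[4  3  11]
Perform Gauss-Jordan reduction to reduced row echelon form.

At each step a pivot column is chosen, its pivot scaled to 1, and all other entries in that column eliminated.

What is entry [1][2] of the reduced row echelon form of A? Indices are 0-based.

pivot(0,0)=2: scale R0 → (1, 2, 6)
  clear (1,0): R1 −= (4)R0 → (0, 8, 0)
pivot(1,1)=8: scale R1 → (0, 1, 0)
  clear (0,1): R0 −= (2)R1 → (1, 0, 6)

M[1][2] = 0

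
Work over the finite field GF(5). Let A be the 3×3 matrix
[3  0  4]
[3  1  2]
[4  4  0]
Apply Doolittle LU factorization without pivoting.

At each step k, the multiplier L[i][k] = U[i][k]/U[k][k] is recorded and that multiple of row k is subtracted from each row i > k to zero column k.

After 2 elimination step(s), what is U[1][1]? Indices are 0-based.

Step 1: pivot at (0,0) is 3.
  row1 ← row1 − (1)·row0  ⇒  L[1][0]=1, U row1=(0, 1, 3)
  row2 ← row2 − (3)·row0  ⇒  L[2][0]=3, U row2=(0, 4, 3)
Step 2: pivot at (1,1) is 1.
  row2 ← row2 − (4)·row1  ⇒  L[2][1]=4, U row2=(0, 0, 1)

U[1][1] = 1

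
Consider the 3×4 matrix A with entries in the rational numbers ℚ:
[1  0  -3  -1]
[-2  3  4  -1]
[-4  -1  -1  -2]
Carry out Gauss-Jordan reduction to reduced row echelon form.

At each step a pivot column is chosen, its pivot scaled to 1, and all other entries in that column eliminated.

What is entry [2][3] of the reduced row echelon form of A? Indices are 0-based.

M[2][3] = 21/41

[1] R0 /= 1  ⇒  (1, 0, -3, -1)
     R1 -= -2·R0  ⇒  (0, 3, -2, -3)
     R2 -= -4·R0  ⇒  (0, -1, -13, -6)
[2] R1 /= 3  ⇒  (0, 1, -2/3, -1)
     R2 -= -1·R1  ⇒  (0, 0, -41/3, -7)
[3] R2 /= -41/3  ⇒  (0, 0, 1, 21/41)
     R0 -= -3·R2  ⇒  (1, 0, 0, 22/41)
     R1 -= -2/3·R2  ⇒  (0, 1, 0, -27/41)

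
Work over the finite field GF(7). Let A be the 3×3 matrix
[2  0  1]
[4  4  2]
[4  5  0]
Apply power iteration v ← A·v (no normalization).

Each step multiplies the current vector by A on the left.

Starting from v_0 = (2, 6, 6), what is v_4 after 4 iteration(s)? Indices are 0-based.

v_4 = (1, 3, 2)

v_0 = (2, 6, 6).
v_1 = A·v_0 = (3, 2, 3).
v_2 = A·v_1 = (2, 5, 1).
v_3 = A·v_2 = (5, 2, 5).
v_4 = A·v_3 = (1, 3, 2).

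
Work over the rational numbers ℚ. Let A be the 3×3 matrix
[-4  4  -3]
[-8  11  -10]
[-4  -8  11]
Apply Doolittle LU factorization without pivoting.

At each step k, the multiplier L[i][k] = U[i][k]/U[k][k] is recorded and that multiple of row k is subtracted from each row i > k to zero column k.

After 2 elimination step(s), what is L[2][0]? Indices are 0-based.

L[2][0] = 1

k=0: U[0][0]=-4
  eliminate (1,0): mult=2, new row 1: (0, 3, -4); set L[1][0]=2
  eliminate (2,0): mult=1, new row 2: (0, -12, 14); set L[2][0]=1
k=1: U[1][1]=3
  eliminate (2,1): mult=-4, new row 2: (0, 0, -2); set L[2][1]=-4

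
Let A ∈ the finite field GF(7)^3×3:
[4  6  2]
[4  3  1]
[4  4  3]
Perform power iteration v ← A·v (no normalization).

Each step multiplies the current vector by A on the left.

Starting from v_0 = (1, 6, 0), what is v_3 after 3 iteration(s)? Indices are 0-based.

v_3 = (3, 1, 2)

v_0 = (1, 6, 0).
v_1 = A·v_0 = (5, 1, 0).
v_2 = A·v_1 = (5, 2, 3).
v_3 = A·v_2 = (3, 1, 2).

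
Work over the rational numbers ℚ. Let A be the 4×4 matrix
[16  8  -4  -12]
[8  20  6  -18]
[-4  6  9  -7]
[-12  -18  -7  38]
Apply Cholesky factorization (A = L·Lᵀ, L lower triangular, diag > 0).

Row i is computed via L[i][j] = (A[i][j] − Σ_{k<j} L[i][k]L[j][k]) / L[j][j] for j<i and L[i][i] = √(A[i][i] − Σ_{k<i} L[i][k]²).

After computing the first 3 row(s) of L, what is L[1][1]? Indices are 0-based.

Step 1: L[0][0] = √(16) = 4.
  L[1][0] = (8) / L[0][0] = 2.
Step 2: L[1][1] = √(16) = 4.
  L[2][0] = (-4) / L[0][0] = -1.
  L[2][1] = (8) / L[1][1] = 2.
Step 3: L[2][2] = √(4) = 2.

L[1][1] = 4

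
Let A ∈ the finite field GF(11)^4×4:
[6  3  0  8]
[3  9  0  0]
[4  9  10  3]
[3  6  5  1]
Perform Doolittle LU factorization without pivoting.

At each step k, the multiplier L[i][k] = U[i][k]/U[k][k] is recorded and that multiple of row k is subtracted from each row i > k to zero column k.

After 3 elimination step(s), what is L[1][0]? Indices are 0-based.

k=0: U[0][0]=6
  eliminate (1,0): mult=6, new row 1: (0, 2, 0, 7); set L[1][0]=6
  eliminate (2,0): mult=8, new row 2: (0, 7, 10, 5); set L[2][0]=8
  eliminate (3,0): mult=6, new row 3: (0, 10, 5, 8); set L[3][0]=6
k=1: U[1][1]=2
  eliminate (2,1): mult=9, new row 2: (0, 0, 10, 8); set L[2][1]=9
  eliminate (3,1): mult=5, new row 3: (0, 0, 5, 6); set L[3][1]=5
k=2: U[2][2]=10
  eliminate (3,2): mult=6, new row 3: (0, 0, 0, 2); set L[3][2]=6

L[1][0] = 6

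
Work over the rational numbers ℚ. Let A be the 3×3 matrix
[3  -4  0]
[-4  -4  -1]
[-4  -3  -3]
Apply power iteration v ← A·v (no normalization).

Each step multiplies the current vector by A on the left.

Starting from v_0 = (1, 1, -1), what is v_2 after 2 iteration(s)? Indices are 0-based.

v_2 = (25, 36, 37)

v_0 = (1, 1, -1).
v_1 = A·v_0 = (-1, -7, -4).
v_2 = A·v_1 = (25, 36, 37).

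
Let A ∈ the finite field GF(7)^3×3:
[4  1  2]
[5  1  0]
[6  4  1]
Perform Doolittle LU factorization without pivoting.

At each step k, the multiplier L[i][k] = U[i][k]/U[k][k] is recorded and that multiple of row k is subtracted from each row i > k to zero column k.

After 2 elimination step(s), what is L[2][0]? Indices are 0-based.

[col 0] pivot 4
  R1 -= 3*R0 → (0, 5, 1)  (L[1][0] := 3)
  R2 -= 5*R0 → (0, 6, 5)  (L[2][0] := 5)
[col 1] pivot 5
  R2 -= 4*R1 → (0, 0, 1)  (L[2][1] := 4)

L[2][0] = 5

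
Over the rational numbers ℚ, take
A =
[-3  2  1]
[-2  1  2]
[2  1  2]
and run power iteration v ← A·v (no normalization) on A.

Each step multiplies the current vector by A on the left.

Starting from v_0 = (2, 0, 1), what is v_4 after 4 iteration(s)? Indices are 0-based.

v_4 = (59, 116, 72)

v_0 = (2, 0, 1).
v_1 = A·v_0 = (-5, -2, 6).
v_2 = A·v_1 = (17, 20, 0).
v_3 = A·v_2 = (-11, -14, 54).
v_4 = A·v_3 = (59, 116, 72).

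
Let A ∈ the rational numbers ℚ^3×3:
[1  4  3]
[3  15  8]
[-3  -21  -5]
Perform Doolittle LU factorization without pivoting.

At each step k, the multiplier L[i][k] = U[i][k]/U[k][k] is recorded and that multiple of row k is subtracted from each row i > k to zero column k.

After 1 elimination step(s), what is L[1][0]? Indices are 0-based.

[col 0] pivot 1
  R1 -= 3*R0 → (0, 3, -1)  (L[1][0] := 3)
  R2 -= -3*R0 → (0, -9, 4)  (L[2][0] := -3)

L[1][0] = 3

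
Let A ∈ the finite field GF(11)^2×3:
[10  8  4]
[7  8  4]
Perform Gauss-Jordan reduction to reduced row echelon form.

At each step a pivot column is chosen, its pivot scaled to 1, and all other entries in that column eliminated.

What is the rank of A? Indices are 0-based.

step 1: normalize row 0 (÷10) = (1, 3, 7)
  row 1: subtract 7×row0 = (0, 9, 10)
step 2: normalize row 1 (÷9) = (0, 1, 6)
  row 0: subtract 3×row1 = (1, 0, 0)

rank = 2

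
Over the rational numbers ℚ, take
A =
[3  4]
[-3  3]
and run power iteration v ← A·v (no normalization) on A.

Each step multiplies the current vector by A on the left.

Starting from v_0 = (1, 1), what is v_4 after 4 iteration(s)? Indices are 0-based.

v_4 = (-567, -315)

v_0 = (1, 1).
v_1 = A·v_0 = (7, 0).
v_2 = A·v_1 = (21, -21).
v_3 = A·v_2 = (-21, -126).
v_4 = A·v_3 = (-567, -315).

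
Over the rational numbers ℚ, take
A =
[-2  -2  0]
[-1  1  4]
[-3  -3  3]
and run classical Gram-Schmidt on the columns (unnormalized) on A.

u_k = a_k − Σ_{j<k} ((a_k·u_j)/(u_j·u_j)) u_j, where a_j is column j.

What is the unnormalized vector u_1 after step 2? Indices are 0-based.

u_1 = (-2/7, 13/7, -3/7)

Step 1: u_0 = a_0 = (-2, -1, -3).
Step 2: u_1 = a_1 − (6/7)·u_0 = (-2/7, 13/7, -3/7).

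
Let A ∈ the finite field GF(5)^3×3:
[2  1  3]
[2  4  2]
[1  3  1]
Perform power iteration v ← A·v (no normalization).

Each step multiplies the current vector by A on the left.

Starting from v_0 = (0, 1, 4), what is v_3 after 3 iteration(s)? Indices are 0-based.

v_0 = (0, 1, 4).
v_1 = A·v_0 = (3, 2, 2).
v_2 = A·v_1 = (4, 3, 1).
v_3 = A·v_2 = (4, 2, 4).

v_3 = (4, 2, 4)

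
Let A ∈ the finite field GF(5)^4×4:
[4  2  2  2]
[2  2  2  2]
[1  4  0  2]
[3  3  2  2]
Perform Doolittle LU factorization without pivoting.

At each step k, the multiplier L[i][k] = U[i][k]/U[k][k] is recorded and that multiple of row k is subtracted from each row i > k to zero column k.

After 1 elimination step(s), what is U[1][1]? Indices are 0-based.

[col 0] pivot 4
  R1 -= 3*R0 → (0, 1, 1, 1)  (L[1][0] := 3)
  R2 -= 4*R0 → (0, 1, 2, 4)  (L[2][0] := 4)
  R3 -= 2*R0 → (0, 4, 3, 3)  (L[3][0] := 2)

U[1][1] = 1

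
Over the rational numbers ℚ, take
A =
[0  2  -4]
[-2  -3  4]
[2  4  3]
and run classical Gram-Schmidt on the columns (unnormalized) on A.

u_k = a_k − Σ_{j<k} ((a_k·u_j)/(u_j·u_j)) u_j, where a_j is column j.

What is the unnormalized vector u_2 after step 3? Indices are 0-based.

u_2 = (-2, 4, 4)

Step 1: u_0 = a_0 = (0, -2, 2).
Step 2: u_1 = a_1 − (7/4)·u_0 = (2, 1/2, 1/2).
Step 3: u_2 = a_2 − (-1/4)·u_0 − (-1)·u_1 = (-2, 4, 4).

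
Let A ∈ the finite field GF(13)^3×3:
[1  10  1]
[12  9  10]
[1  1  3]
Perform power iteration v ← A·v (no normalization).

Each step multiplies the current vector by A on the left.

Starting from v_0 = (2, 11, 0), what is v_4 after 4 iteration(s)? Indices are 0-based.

v_4 = (7, 10, 1)

v_0 = (2, 11, 0).
v_1 = A·v_0 = (8, 6, 0).
v_2 = A·v_1 = (3, 7, 1).
v_3 = A·v_2 = (9, 5, 0).
v_4 = A·v_3 = (7, 10, 1).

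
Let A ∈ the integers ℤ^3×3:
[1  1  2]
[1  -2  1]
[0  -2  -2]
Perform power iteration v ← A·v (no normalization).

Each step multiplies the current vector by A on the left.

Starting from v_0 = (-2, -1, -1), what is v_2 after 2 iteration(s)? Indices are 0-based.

v_2 = (2, 1, -6)

v_0 = (-2, -1, -1).
v_1 = A·v_0 = (-5, -1, 4).
v_2 = A·v_1 = (2, 1, -6).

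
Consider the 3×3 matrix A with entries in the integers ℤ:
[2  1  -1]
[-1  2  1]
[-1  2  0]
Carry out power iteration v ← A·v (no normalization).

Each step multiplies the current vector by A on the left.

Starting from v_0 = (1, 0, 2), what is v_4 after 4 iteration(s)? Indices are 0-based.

v_0 = (1, 0, 2).
v_1 = A·v_0 = (0, 1, -1).
v_2 = A·v_1 = (2, 1, 2).
v_3 = A·v_2 = (3, 2, 0).
v_4 = A·v_3 = (8, 1, 1).

v_4 = (8, 1, 1)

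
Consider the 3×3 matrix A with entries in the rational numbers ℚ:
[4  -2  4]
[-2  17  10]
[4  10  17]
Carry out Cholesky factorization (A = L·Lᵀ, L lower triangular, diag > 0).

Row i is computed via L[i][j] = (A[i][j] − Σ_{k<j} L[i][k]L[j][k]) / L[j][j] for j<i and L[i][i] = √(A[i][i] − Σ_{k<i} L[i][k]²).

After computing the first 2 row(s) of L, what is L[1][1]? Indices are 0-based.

L[1][1] = 4

Step 1: L[0][0] = √(4) = 2.
  L[1][0] = (-2) / L[0][0] = -1.
Step 2: L[1][1] = √(16) = 4.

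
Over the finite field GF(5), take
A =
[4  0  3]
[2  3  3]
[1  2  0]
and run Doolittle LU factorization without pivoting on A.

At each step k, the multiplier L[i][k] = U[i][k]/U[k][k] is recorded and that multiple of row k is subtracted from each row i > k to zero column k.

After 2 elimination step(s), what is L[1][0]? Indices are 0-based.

L[1][0] = 3

k=0: U[0][0]=4
  eliminate (1,0): mult=3, new row 1: (0, 3, 4); set L[1][0]=3
  eliminate (2,0): mult=4, new row 2: (0, 2, 3); set L[2][0]=4
k=1: U[1][1]=3
  eliminate (2,1): mult=4, new row 2: (0, 0, 2); set L[2][1]=4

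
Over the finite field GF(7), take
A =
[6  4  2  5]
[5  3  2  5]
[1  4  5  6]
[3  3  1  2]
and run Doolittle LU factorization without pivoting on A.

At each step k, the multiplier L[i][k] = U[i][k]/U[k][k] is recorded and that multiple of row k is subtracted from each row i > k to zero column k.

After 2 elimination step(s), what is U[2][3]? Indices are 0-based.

U[2][3] = 3

[col 0] pivot 6
  R1 -= 2*R0 → (0, 2, 5, 2)  (L[1][0] := 2)
  R2 -= 6*R0 → (0, 1, 0, 4)  (L[2][0] := 6)
  R3 -= 4*R0 → (0, 1, 0, 3)  (L[3][0] := 4)
[col 1] pivot 2
  R2 -= 4*R1 → (0, 0, 1, 3)  (L[2][1] := 4)
  R3 -= 4*R1 → (0, 0, 1, 2)  (L[3][1] := 4)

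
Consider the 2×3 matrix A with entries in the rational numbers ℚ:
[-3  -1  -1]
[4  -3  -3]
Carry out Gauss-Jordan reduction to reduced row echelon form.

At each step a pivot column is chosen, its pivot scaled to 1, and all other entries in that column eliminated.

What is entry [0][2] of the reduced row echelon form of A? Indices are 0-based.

step 1: normalize row 0 (÷-3) = (1, 1/3, 1/3)
  row 1: subtract 4×row0 = (0, -13/3, -13/3)
step 2: normalize row 1 (÷-13/3) = (0, 1, 1)
  row 0: subtract 1/3×row1 = (1, 0, 0)

M[0][2] = 0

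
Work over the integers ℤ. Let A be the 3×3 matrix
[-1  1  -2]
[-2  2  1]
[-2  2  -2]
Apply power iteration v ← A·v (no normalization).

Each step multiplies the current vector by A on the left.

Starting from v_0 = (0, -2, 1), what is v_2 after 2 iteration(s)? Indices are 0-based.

v_0 = (0, -2, 1).
v_1 = A·v_0 = (-4, -3, -6).
v_2 = A·v_1 = (13, -4, 14).

v_2 = (13, -4, 14)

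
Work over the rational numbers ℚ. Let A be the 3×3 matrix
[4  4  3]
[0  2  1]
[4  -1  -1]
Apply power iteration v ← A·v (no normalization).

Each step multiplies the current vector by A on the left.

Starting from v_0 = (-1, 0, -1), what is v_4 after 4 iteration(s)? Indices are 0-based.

v_0 = (-1, 0, -1).
v_1 = A·v_0 = (-7, -1, -3).
v_2 = A·v_1 = (-41, -5, -24).
v_3 = A·v_2 = (-256, -34, -135).
v_4 = A·v_3 = (-1565, -203, -855).

v_4 = (-1565, -203, -855)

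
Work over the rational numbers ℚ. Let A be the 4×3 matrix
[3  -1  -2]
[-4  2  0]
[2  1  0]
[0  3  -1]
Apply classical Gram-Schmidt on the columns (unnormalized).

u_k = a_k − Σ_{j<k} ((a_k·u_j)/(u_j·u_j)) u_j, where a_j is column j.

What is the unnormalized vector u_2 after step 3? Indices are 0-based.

u_2 = (-247/177, -115/177, 281/354, -35/118)

Step 1: u_0 = a_0 = (3, -4, 2, 0).
Step 2: u_1 = a_1 − (-9/29)·u_0 = (-2/29, 22/29, 47/29, 3).
Step 3: u_2 = a_2 − (-6/29)·u_0 − (-83/354)·u_1 = (-247/177, -115/177, 281/354, -35/118).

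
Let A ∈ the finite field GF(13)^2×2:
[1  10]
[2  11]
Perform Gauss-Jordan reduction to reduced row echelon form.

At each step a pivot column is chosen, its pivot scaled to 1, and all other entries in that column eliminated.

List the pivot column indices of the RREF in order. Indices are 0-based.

pivot columns: 0, 1

step 1: normalize row 0 (÷1) = (1, 10)
  row 1: subtract 2×row0 = (0, 4)
step 2: normalize row 1 (÷4) = (0, 1)
  row 0: subtract 10×row1 = (1, 0)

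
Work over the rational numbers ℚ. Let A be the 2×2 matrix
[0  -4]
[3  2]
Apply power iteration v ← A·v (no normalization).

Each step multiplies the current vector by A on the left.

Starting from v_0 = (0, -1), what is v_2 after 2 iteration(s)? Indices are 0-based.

v_2 = (8, 8)

v_0 = (0, -1).
v_1 = A·v_0 = (4, -2).
v_2 = A·v_1 = (8, 8).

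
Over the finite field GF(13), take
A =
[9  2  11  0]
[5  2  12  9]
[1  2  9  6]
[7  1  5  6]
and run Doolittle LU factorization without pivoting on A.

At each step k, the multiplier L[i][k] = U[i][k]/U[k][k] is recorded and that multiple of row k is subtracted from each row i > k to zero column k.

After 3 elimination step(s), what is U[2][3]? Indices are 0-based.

U[2][3] = 1

k=0: U[0][0]=9
  eliminate (1,0): mult=2, new row 1: (0, 11, 3, 9); set L[1][0]=2
  eliminate (2,0): mult=3, new row 2: (0, 9, 2, 6); set L[2][0]=3
  eliminate (3,0): mult=8, new row 3: (0, 11, 8, 6); set L[3][0]=8
k=1: U[1][1]=11
  eliminate (2,1): mult=2, new row 2: (0, 0, 9, 1); set L[2][1]=2
  eliminate (3,1): mult=1, new row 3: (0, 0, 5, 10); set L[3][1]=1
k=2: U[2][2]=9
  eliminate (3,2): mult=2, new row 3: (0, 0, 0, 8); set L[3][2]=2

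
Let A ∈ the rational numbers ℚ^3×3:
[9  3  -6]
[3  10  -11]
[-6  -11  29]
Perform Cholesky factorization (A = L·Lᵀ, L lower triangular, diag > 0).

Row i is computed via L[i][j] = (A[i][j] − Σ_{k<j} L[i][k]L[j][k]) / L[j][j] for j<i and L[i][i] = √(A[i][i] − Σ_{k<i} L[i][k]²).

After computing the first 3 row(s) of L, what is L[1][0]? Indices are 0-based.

Step 1: L[0][0] = √(9) = 3.
  L[1][0] = (3) / L[0][0] = 1.
Step 2: L[1][1] = √(9) = 3.
  L[2][0] = (-6) / L[0][0] = -2.
  L[2][1] = (-9) / L[1][1] = -3.
Step 3: L[2][2] = √(16) = 4.

L[1][0] = 1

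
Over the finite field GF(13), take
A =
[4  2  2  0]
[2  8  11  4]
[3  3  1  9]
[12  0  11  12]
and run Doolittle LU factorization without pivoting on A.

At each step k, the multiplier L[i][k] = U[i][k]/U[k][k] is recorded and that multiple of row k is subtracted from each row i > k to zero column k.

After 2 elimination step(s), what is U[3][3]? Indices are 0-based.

U[3][3] = 8

[col 0] pivot 4
  R1 -= 7*R0 → (0, 7, 10, 4)  (L[1][0] := 7)
  R2 -= 4*R0 → (0, 8, 6, 9)  (L[2][0] := 4)
  R3 -= 3*R0 → (0, 7, 5, 12)  (L[3][0] := 3)
[col 1] pivot 7
  R2 -= 3*R1 → (0, 0, 2, 10)  (L[2][1] := 3)
  R3 -= 1*R1 → (0, 0, 8, 8)  (L[3][1] := 1)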